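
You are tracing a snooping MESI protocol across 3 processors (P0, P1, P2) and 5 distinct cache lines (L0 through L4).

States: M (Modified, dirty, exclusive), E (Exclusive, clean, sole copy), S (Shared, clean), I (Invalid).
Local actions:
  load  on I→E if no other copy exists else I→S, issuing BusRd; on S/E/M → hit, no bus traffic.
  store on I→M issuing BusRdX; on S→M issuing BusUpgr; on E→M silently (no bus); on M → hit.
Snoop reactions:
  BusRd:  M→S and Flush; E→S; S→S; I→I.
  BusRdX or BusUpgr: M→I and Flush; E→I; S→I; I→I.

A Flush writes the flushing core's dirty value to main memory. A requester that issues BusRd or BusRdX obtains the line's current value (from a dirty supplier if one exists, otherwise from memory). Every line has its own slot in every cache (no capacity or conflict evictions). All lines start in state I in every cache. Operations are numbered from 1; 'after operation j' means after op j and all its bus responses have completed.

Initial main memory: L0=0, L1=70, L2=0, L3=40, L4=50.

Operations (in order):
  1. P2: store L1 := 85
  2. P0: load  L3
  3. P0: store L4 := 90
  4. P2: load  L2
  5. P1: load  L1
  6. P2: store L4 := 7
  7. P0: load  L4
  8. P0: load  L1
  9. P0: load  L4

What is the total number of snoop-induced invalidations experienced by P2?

step 1: P2: store L1 := 85  ⟶  IIM  (L1)  txn=BusRdX  M[L1]=70
step 2: P0: load  L3  ⟶  EII  (L3)  txn=BusRd  M[L3]=40
step 3: P0: store L4 := 90  ⟶  MII  (L4)  txn=BusRdX  M[L4]=50
step 4: P2: load  L2  ⟶  IIE  (L2)  txn=BusRd  M[L2]=0
step 5: P1: load  L1  ⟶  ISS  (L1)  txn=BusRd+Flush  M[L1]=85
step 6: P2: store L4 := 7  ⟶  IIM  (L4)  txn=BusRdX+Flush  M[L4]=90
step 7: P0: load  L4  ⟶  SIS  (L4)  txn=BusRd+Flush  M[L4]=7
step 8: P0: load  L1  ⟶  SSS  (L1)  txn=BusRd  M[L1]=85
step 9: P0: load  L4  ⟶  SIS  (L4)  txn=∅  M[L4]=7

invalidations = 0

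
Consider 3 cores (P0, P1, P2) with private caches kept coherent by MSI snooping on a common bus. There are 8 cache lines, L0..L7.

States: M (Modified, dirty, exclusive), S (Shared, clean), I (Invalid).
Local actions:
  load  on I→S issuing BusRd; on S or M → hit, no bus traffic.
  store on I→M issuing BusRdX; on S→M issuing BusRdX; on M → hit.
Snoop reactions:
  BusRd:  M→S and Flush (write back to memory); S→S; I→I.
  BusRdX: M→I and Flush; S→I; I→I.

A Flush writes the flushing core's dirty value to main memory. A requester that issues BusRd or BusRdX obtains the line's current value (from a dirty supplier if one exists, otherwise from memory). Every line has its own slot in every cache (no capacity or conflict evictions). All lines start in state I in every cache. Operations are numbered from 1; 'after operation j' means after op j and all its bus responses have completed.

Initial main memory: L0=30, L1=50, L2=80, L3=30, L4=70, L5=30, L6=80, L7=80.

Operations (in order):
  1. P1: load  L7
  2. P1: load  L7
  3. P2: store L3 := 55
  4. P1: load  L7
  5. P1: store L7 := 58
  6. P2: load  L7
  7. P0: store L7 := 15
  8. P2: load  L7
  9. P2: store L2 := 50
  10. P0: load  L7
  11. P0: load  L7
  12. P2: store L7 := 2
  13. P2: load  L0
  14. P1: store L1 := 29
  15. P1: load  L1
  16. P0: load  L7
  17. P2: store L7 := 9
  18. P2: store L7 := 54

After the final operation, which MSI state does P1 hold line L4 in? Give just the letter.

state = I

[1] P1: load  L7 | P0:I, P1:S(80), P2:I | bus: BusRd
[2] P1: load  L7 | P0:I, P1:S(80), P2:I | bus: none
[3] P2: store L3 := 55 | P0:I, P1:I, P2:M(55) | bus: BusRdX
[4] P1: load  L7 | P0:I, P1:S(80), P2:I | bus: none
[5] P1: store L7 := 58 | P0:I, P1:M(58), P2:I | bus: BusRdX
[6] P2: load  L7 | P0:I, P1:S(58), P2:S(58) | bus: BusRd,Flush
[7] P0: store L7 := 15 | P0:M(15), P1:I, P2:I | bus: BusRdX
[8] P2: load  L7 | P0:S(15), P1:I, P2:S(15) | bus: BusRd,Flush
[9] P2: store L2 := 50 | P0:I, P1:I, P2:M(50) | bus: BusRdX
[10] P0: load  L7 | P0:S(15), P1:I, P2:S(15) | bus: none
[11] P0: load  L7 | P0:S(15), P1:I, P2:S(15) | bus: none
[12] P2: store L7 := 2 | P0:I, P1:I, P2:M(2) | bus: BusRdX
[13] P2: load  L0 | P0:I, P1:I, P2:S(30) | bus: BusRd
[14] P1: store L1 := 29 | P0:I, P1:M(29), P2:I | bus: BusRdX
[15] P1: load  L1 | P0:I, P1:M(29), P2:I | bus: none
[16] P0: load  L7 | P0:S(2), P1:I, P2:S(2) | bus: BusRd,Flush
[17] P2: store L7 := 9 | P0:I, P1:I, P2:M(9) | bus: BusRdX
[18] P2: store L7 := 54 | P0:I, P1:I, P2:M(54) | bus: none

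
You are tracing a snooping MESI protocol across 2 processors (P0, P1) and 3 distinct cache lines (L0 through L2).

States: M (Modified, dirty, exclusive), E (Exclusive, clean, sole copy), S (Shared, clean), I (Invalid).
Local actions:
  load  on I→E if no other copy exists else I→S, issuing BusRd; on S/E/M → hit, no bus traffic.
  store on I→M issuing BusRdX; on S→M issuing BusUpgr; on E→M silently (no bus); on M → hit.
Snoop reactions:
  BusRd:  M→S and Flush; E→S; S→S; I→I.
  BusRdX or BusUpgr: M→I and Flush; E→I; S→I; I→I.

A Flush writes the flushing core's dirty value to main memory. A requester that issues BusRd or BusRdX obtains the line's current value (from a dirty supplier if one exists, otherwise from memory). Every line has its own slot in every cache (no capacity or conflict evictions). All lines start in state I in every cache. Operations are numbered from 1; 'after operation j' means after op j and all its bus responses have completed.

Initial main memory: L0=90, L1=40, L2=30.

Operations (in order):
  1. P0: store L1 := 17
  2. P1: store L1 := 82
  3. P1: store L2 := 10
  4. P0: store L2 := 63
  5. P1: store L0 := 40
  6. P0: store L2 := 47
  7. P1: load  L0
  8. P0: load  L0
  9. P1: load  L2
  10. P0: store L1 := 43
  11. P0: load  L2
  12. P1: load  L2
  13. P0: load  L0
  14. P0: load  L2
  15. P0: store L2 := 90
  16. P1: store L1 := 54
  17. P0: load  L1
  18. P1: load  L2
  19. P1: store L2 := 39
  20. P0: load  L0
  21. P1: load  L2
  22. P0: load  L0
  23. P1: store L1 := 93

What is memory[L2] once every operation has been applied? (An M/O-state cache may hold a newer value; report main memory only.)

  op1 P0: store L1 := 17 → M/I on L1; bus BusRdX; mem=40
  op2 P1: store L1 := 82 → I/M on L1; bus BusRdX Flush; mem=17
  op3 P1: store L2 := 10 → I/M on L2; bus BusRdX; mem=30
  op4 P0: store L2 := 63 → M/I on L2; bus BusRdX Flush; mem=10
  op5 P1: store L0 := 40 → I/M on L0; bus BusRdX; mem=90
  op6 P0: store L2 := 47 → M/I on L2; bus (none); mem=10
  op7 P1: load  L0 → I/M on L0; bus (none); mem=90
  op8 P0: load  L0 → S/S on L0; bus BusRd Flush; mem=40
  op9 P1: load  L2 → S/S on L2; bus BusRd Flush; mem=47
  op10 P0: store L1 := 43 → M/I on L1; bus BusRdX Flush; mem=82
  op11 P0: load  L2 → S/S on L2; bus (none); mem=47
  op12 P1: load  L2 → S/S on L2; bus (none); mem=47
  op13 P0: load  L0 → S/S on L0; bus (none); mem=40
  op14 P0: load  L2 → S/S on L2; bus (none); mem=47
  op15 P0: store L2 := 90 → M/I on L2; bus BusUpgr; mem=47
  op16 P1: store L1 := 54 → I/M on L1; bus BusRdX Flush; mem=43
  op17 P0: load  L1 → S/S on L1; bus BusRd Flush; mem=54
  op18 P1: load  L2 → S/S on L2; bus BusRd Flush; mem=90
  op19 P1: store L2 := 39 → I/M on L2; bus BusUpgr; mem=90
  op20 P0: load  L0 → S/S on L0; bus (none); mem=40
  op21 P1: load  L2 → I/M on L2; bus (none); mem=90
  op22 P0: load  L0 → S/S on L0; bus (none); mem=40
  op23 P1: store L1 := 93 → I/M on L1; bus BusUpgr; mem=54

memory[L2] = 90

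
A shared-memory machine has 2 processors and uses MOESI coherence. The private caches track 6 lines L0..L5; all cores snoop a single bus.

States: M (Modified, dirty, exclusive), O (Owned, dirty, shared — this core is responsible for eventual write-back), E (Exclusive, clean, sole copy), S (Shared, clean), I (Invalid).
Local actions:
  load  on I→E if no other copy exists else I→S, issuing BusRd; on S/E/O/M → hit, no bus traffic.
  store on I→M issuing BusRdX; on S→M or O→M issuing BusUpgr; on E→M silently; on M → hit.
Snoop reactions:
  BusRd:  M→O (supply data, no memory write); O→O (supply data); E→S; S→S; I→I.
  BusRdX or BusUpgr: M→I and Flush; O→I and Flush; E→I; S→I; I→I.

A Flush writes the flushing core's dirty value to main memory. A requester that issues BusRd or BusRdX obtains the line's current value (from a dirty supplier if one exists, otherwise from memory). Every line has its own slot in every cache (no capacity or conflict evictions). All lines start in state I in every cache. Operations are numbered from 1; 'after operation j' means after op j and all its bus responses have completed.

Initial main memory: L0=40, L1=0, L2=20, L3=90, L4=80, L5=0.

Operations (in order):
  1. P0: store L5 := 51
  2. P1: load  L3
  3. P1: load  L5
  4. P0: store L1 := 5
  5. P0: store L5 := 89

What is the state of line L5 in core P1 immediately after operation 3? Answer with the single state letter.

step 1: P0: store L5 := 51  ⟶  MI  (L5)  txn=BusRdX  M[L5]=0
step 2: P1: load  L3  ⟶  IE  (L3)  txn=BusRd  M[L3]=90
step 3: P1: load  L5  ⟶  OS  (L5)  txn=BusRd  M[L5]=0
step 4: P0: store L1 := 5  ⟶  MI  (L1)  txn=BusRdX  M[L1]=0
step 5: P0: store L5 := 89  ⟶  MI  (L5)  txn=BusUpgr  M[L5]=0

state = S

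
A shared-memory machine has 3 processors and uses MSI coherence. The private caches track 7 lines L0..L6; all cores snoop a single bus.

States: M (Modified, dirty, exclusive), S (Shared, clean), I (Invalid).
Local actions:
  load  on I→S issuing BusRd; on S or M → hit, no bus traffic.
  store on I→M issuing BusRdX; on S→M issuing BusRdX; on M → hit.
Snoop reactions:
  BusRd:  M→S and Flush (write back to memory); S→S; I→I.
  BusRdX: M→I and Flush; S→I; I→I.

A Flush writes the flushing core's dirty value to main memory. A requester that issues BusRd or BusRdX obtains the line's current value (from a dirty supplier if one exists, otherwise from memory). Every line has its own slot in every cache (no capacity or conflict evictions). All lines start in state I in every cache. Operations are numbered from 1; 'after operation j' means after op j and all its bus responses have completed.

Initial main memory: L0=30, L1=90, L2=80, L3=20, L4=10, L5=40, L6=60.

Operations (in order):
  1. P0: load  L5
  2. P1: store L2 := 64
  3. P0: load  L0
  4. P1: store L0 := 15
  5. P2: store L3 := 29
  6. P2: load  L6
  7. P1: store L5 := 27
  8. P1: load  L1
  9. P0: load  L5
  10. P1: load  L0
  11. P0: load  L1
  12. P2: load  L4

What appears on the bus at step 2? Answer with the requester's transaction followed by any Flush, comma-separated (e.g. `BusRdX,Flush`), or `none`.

bus = BusRdX

[1] P0: load  L5 | P0:S(40), P1:I, P2:I | bus: BusRd
[2] P1: store L2 := 64 | P0:I, P1:M(64), P2:I | bus: BusRdX
[3] P0: load  L0 | P0:S(30), P1:I, P2:I | bus: BusRd
[4] P1: store L0 := 15 | P0:I, P1:M(15), P2:I | bus: BusRdX
[5] P2: store L3 := 29 | P0:I, P1:I, P2:M(29) | bus: BusRdX
[6] P2: load  L6 | P0:I, P1:I, P2:S(60) | bus: BusRd
[7] P1: store L5 := 27 | P0:I, P1:M(27), P2:I | bus: BusRdX
[8] P1: load  L1 | P0:I, P1:S(90), P2:I | bus: BusRd
[9] P0: load  L5 | P0:S(27), P1:S(27), P2:I | bus: BusRd,Flush
[10] P1: load  L0 | P0:I, P1:M(15), P2:I | bus: none
[11] P0: load  L1 | P0:S(90), P1:S(90), P2:I | bus: BusRd
[12] P2: load  L4 | P0:I, P1:I, P2:S(10) | bus: BusRd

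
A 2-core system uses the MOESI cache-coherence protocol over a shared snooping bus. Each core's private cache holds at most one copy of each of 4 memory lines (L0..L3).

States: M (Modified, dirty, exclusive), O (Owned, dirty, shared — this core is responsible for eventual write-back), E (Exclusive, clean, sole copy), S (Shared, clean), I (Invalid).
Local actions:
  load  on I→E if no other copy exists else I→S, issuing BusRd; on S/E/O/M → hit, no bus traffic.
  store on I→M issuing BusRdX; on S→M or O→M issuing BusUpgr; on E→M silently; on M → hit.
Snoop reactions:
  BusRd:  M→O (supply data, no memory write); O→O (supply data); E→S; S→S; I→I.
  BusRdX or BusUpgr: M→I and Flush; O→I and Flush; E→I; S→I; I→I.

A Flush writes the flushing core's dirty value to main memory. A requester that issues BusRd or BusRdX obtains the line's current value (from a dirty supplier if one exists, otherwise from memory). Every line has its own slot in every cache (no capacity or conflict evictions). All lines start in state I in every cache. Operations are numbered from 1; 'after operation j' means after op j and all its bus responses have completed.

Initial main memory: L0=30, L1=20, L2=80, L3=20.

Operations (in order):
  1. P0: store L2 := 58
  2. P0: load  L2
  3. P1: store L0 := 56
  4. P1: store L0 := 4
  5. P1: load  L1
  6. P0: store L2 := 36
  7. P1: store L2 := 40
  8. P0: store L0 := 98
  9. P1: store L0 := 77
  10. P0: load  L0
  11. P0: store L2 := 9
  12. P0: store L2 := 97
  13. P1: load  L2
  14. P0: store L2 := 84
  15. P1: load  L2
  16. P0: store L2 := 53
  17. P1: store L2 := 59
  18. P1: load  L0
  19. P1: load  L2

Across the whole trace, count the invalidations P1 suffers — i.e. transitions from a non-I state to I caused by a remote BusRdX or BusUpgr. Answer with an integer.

1. P0: store L2 := 58  bus=[BusRdX]  L2: P0=M P1=I  mem[L2]=80
2. P0: load  L2  bus=[-]  L2: P0=M P1=I  mem[L2]=80
3. P1: store L0 := 56  bus=[BusRdX]  L0: P0=I P1=M  mem[L0]=30
4. P1: store L0 := 4  bus=[-]  L0: P0=I P1=M  mem[L0]=30
5. P1: load  L1  bus=[BusRd]  L1: P0=I P1=E  mem[L1]=20
6. P0: store L2 := 36  bus=[-]  L2: P0=M P1=I  mem[L2]=80
7. P1: store L2 := 40  bus=[BusRdX,Flush]  L2: P0=I P1=M  mem[L2]=36
8. P0: store L0 := 98  bus=[BusRdX,Flush]  L0: P0=M P1=I  mem[L0]=4
9. P1: store L0 := 77  bus=[BusRdX,Flush]  L0: P0=I P1=M  mem[L0]=98
10. P0: load  L0  bus=[BusRd]  L0: P0=S P1=O  mem[L0]=98
11. P0: store L2 := 9  bus=[BusRdX,Flush]  L2: P0=M P1=I  mem[L2]=40
12. P0: store L2 := 97  bus=[-]  L2: P0=M P1=I  mem[L2]=40
13. P1: load  L2  bus=[BusRd]  L2: P0=O P1=S  mem[L2]=40
14. P0: store L2 := 84  bus=[BusUpgr]  L2: P0=M P1=I  mem[L2]=40
15. P1: load  L2  bus=[BusRd]  L2: P0=O P1=S  mem[L2]=40
16. P0: store L2 := 53  bus=[BusUpgr]  L2: P0=M P1=I  mem[L2]=40
17. P1: store L2 := 59  bus=[BusRdX,Flush]  L2: P0=I P1=M  mem[L2]=53
18. P1: load  L0  bus=[-]  L0: P0=S P1=O  mem[L0]=98
19. P1: load  L2  bus=[-]  L2: P0=I P1=M  mem[L2]=53

invalidations = 4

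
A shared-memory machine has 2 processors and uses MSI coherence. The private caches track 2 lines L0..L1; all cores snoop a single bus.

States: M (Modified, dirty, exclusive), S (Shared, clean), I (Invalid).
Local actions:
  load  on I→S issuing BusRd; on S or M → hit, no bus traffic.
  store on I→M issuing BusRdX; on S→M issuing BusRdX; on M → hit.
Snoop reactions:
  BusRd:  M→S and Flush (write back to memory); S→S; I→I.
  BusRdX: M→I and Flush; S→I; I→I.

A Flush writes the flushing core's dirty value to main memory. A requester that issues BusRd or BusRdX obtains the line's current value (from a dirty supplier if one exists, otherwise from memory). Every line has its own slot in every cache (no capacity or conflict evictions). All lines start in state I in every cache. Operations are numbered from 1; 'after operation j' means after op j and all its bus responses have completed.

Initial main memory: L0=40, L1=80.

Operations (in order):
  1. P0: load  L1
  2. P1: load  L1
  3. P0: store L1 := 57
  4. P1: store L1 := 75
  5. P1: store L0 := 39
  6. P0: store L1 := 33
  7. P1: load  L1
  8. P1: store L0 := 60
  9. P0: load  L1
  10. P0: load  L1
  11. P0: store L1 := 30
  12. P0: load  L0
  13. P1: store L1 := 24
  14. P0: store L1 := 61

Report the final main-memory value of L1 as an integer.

memory[L1] = 24

1. P0: load  L1  bus=[BusRd]  L1: P0=S P1=I  mem[L1]=80
2. P1: load  L1  bus=[BusRd]  L1: P0=S P1=S  mem[L1]=80
3. P0: store L1 := 57  bus=[BusRdX]  L1: P0=M P1=I  mem[L1]=80
4. P1: store L1 := 75  bus=[BusRdX,Flush]  L1: P0=I P1=M  mem[L1]=57
5. P1: store L0 := 39  bus=[BusRdX]  L0: P0=I P1=M  mem[L0]=40
6. P0: store L1 := 33  bus=[BusRdX,Flush]  L1: P0=M P1=I  mem[L1]=75
7. P1: load  L1  bus=[BusRd,Flush]  L1: P0=S P1=S  mem[L1]=33
8. P1: store L0 := 60  bus=[-]  L0: P0=I P1=M  mem[L0]=40
9. P0: load  L1  bus=[-]  L1: P0=S P1=S  mem[L1]=33
10. P0: load  L1  bus=[-]  L1: P0=S P1=S  mem[L1]=33
11. P0: store L1 := 30  bus=[BusRdX]  L1: P0=M P1=I  mem[L1]=33
12. P0: load  L0  bus=[BusRd,Flush]  L0: P0=S P1=S  mem[L0]=60
13. P1: store L1 := 24  bus=[BusRdX,Flush]  L1: P0=I P1=M  mem[L1]=30
14. P0: store L1 := 61  bus=[BusRdX,Flush]  L1: P0=M P1=I  mem[L1]=24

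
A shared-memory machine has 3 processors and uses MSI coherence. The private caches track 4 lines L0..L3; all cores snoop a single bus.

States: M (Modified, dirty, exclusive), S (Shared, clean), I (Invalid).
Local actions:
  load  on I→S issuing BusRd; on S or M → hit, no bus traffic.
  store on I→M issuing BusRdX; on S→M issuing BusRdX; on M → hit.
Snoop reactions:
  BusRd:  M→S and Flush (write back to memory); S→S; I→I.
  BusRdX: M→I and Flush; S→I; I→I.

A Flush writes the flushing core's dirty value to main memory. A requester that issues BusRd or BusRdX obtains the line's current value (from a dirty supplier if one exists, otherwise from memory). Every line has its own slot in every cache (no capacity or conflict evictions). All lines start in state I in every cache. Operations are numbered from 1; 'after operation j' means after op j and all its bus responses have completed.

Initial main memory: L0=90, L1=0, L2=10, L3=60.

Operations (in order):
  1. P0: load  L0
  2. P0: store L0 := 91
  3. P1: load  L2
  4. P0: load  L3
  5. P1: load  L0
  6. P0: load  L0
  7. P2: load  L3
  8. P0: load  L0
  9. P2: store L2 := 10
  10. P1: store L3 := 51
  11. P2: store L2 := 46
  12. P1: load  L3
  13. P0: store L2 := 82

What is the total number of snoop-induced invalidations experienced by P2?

invalidations = 2

1. P0: load  L0  bus=[BusRd]  L0: P0=S P1=I P2=I  mem[L0]=90
2. P0: store L0 := 91  bus=[BusRdX]  L0: P0=M P1=I P2=I  mem[L0]=90
3. P1: load  L2  bus=[BusRd]  L2: P0=I P1=S P2=I  mem[L2]=10
4. P0: load  L3  bus=[BusRd]  L3: P0=S P1=I P2=I  mem[L3]=60
5. P1: load  L0  bus=[BusRd,Flush]  L0: P0=S P1=S P2=I  mem[L0]=91
6. P0: load  L0  bus=[-]  L0: P0=S P1=S P2=I  mem[L0]=91
7. P2: load  L3  bus=[BusRd]  L3: P0=S P1=I P2=S  mem[L3]=60
8. P0: load  L0  bus=[-]  L0: P0=S P1=S P2=I  mem[L0]=91
9. P2: store L2 := 10  bus=[BusRdX]  L2: P0=I P1=I P2=M  mem[L2]=10
10. P1: store L3 := 51  bus=[BusRdX]  L3: P0=I P1=M P2=I  mem[L3]=60
11. P2: store L2 := 46  bus=[-]  L2: P0=I P1=I P2=M  mem[L2]=10
12. P1: load  L3  bus=[-]  L3: P0=I P1=M P2=I  mem[L3]=60
13. P0: store L2 := 82  bus=[BusRdX,Flush]  L2: P0=M P1=I P2=I  mem[L2]=46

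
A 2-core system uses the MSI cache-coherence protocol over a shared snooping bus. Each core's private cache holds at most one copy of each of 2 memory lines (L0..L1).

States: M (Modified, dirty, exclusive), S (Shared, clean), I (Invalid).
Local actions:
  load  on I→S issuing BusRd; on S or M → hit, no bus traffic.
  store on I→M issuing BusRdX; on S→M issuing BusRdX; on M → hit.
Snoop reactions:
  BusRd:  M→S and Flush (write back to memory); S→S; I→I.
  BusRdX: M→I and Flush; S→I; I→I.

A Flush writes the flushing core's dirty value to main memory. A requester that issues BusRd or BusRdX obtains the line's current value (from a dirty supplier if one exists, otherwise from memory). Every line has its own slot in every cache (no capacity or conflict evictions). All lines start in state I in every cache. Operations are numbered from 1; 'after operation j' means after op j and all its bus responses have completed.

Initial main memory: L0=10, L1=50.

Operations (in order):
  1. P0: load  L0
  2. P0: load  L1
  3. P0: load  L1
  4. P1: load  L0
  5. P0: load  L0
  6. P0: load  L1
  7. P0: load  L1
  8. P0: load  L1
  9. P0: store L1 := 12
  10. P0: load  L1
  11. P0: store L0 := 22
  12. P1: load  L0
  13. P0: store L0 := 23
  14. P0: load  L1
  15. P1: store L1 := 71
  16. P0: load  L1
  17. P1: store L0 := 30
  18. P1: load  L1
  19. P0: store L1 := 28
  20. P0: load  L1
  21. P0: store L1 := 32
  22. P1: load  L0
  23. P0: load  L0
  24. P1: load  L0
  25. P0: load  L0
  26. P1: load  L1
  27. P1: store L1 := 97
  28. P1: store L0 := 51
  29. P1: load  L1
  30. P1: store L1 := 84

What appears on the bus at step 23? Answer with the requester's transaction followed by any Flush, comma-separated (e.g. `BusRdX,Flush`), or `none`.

step 1: P0: load  L0  ⟶  SI  (L0)  txn=BusRd  M[L0]=10
step 2: P0: load  L1  ⟶  SI  (L1)  txn=BusRd  M[L1]=50
step 3: P0: load  L1  ⟶  SI  (L1)  txn=∅  M[L1]=50
step 4: P1: load  L0  ⟶  SS  (L0)  txn=BusRd  M[L0]=10
step 5: P0: load  L0  ⟶  SS  (L0)  txn=∅  M[L0]=10
step 6: P0: load  L1  ⟶  SI  (L1)  txn=∅  M[L1]=50
step 7: P0: load  L1  ⟶  SI  (L1)  txn=∅  M[L1]=50
step 8: P0: load  L1  ⟶  SI  (L1)  txn=∅  M[L1]=50
step 9: P0: store L1 := 12  ⟶  MI  (L1)  txn=BusRdX  M[L1]=50
step 10: P0: load  L1  ⟶  MI  (L1)  txn=∅  M[L1]=50
step 11: P0: store L0 := 22  ⟶  MI  (L0)  txn=BusRdX  M[L0]=10
step 12: P1: load  L0  ⟶  SS  (L0)  txn=BusRd+Flush  M[L0]=22
step 13: P0: store L0 := 23  ⟶  MI  (L0)  txn=BusRdX  M[L0]=22
step 14: P0: load  L1  ⟶  MI  (L1)  txn=∅  M[L1]=50
step 15: P1: store L1 := 71  ⟶  IM  (L1)  txn=BusRdX+Flush  M[L1]=12
step 16: P0: load  L1  ⟶  SS  (L1)  txn=BusRd+Flush  M[L1]=71
step 17: P1: store L0 := 30  ⟶  IM  (L0)  txn=BusRdX+Flush  M[L0]=23
step 18: P1: load  L1  ⟶  SS  (L1)  txn=∅  M[L1]=71
step 19: P0: store L1 := 28  ⟶  MI  (L1)  txn=BusRdX  M[L1]=71
step 20: P0: load  L1  ⟶  MI  (L1)  txn=∅  M[L1]=71
step 21: P0: store L1 := 32  ⟶  MI  (L1)  txn=∅  M[L1]=71
step 22: P1: load  L0  ⟶  IM  (L0)  txn=∅  M[L0]=23
step 23: P0: load  L0  ⟶  SS  (L0)  txn=BusRd+Flush  M[L0]=30
step 24: P1: load  L0  ⟶  SS  (L0)  txn=∅  M[L0]=30
step 25: P0: load  L0  ⟶  SS  (L0)  txn=∅  M[L0]=30
step 26: P1: load  L1  ⟶  SS  (L1)  txn=BusRd+Flush  M[L1]=32
step 27: P1: store L1 := 97  ⟶  IM  (L1)  txn=BusRdX  M[L1]=32
step 28: P1: store L0 := 51  ⟶  IM  (L0)  txn=BusRdX  M[L0]=30
step 29: P1: load  L1  ⟶  IM  (L1)  txn=∅  M[L1]=32
step 30: P1: store L1 := 84  ⟶  IM  (L1)  txn=∅  M[L1]=32

bus = BusRd,Flush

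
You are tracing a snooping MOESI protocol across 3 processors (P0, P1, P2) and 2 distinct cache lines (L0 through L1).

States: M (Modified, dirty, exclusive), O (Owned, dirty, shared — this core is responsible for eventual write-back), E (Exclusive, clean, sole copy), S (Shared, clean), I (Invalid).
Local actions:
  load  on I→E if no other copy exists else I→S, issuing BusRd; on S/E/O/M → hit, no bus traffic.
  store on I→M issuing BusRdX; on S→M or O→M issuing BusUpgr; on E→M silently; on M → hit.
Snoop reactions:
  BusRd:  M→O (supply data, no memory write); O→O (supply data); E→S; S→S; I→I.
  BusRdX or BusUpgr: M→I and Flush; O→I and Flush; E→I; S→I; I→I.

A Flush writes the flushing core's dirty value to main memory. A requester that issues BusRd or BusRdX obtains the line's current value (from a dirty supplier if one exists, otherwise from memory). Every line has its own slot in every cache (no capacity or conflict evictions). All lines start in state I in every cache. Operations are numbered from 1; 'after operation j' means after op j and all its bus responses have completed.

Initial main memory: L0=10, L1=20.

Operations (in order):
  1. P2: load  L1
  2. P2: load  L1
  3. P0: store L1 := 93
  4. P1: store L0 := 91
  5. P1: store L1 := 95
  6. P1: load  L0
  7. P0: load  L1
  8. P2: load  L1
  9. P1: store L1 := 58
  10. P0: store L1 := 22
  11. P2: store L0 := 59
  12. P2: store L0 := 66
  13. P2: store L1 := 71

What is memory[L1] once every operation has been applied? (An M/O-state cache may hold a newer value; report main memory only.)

1. P2: load  L1  bus=[BusRd]  L1: P0=I P1=I P2=E  mem[L1]=20
2. P2: load  L1  bus=[-]  L1: P0=I P1=I P2=E  mem[L1]=20
3. P0: store L1 := 93  bus=[BusRdX]  L1: P0=M P1=I P2=I  mem[L1]=20
4. P1: store L0 := 91  bus=[BusRdX]  L0: P0=I P1=M P2=I  mem[L0]=10
5. P1: store L1 := 95  bus=[BusRdX,Flush]  L1: P0=I P1=M P2=I  mem[L1]=93
6. P1: load  L0  bus=[-]  L0: P0=I P1=M P2=I  mem[L0]=10
7. P0: load  L1  bus=[BusRd]  L1: P0=S P1=O P2=I  mem[L1]=93
8. P2: load  L1  bus=[BusRd]  L1: P0=S P1=O P2=S  mem[L1]=93
9. P1: store L1 := 58  bus=[BusUpgr]  L1: P0=I P1=M P2=I  mem[L1]=93
10. P0: store L1 := 22  bus=[BusRdX,Flush]  L1: P0=M P1=I P2=I  mem[L1]=58
11. P2: store L0 := 59  bus=[BusRdX,Flush]  L0: P0=I P1=I P2=M  mem[L0]=91
12. P2: store L0 := 66  bus=[-]  L0: P0=I P1=I P2=M  mem[L0]=91
13. P2: store L1 := 71  bus=[BusRdX,Flush]  L1: P0=I P1=I P2=M  mem[L1]=22

memory[L1] = 22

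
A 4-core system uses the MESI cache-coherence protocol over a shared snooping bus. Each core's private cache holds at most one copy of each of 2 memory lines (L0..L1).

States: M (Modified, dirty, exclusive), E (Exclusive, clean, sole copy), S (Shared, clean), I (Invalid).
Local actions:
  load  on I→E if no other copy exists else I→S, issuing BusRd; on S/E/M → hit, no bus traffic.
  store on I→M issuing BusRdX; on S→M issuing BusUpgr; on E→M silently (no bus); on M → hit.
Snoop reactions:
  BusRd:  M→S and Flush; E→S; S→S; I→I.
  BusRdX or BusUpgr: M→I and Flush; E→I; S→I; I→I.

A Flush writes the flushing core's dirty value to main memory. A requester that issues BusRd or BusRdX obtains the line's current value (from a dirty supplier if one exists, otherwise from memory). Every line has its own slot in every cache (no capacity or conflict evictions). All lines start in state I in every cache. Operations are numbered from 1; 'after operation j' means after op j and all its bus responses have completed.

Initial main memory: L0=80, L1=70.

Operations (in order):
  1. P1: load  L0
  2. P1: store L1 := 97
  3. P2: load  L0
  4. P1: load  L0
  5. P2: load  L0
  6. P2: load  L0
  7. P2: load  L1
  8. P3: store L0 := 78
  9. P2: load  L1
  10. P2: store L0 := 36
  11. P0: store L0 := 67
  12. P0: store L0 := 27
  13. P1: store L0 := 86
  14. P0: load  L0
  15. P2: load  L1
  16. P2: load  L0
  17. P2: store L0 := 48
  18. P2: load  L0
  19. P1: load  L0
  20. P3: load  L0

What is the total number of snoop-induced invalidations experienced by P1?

step 1: P1: load  L0  ⟶  IEII  (L0)  txn=BusRd  M[L0]=80
step 2: P1: store L1 := 97  ⟶  IMII  (L1)  txn=BusRdX  M[L1]=70
step 3: P2: load  L0  ⟶  ISSI  (L0)  txn=BusRd  M[L0]=80
step 4: P1: load  L0  ⟶  ISSI  (L0)  txn=∅  M[L0]=80
step 5: P2: load  L0  ⟶  ISSI  (L0)  txn=∅  M[L0]=80
step 6: P2: load  L0  ⟶  ISSI  (L0)  txn=∅  M[L0]=80
step 7: P2: load  L1  ⟶  ISSI  (L1)  txn=BusRd+Flush  M[L1]=97
step 8: P3: store L0 := 78  ⟶  IIIM  (L0)  txn=BusRdX  M[L0]=80
step 9: P2: load  L1  ⟶  ISSI  (L1)  txn=∅  M[L1]=97
step 10: P2: store L0 := 36  ⟶  IIMI  (L0)  txn=BusRdX+Flush  M[L0]=78
step 11: P0: store L0 := 67  ⟶  MIII  (L0)  txn=BusRdX+Flush  M[L0]=36
step 12: P0: store L0 := 27  ⟶  MIII  (L0)  txn=∅  M[L0]=36
step 13: P1: store L0 := 86  ⟶  IMII  (L0)  txn=BusRdX+Flush  M[L0]=27
step 14: P0: load  L0  ⟶  SSII  (L0)  txn=BusRd+Flush  M[L0]=86
step 15: P2: load  L1  ⟶  ISSI  (L1)  txn=∅  M[L1]=97
step 16: P2: load  L0  ⟶  SSSI  (L0)  txn=BusRd  M[L0]=86
step 17: P2: store L0 := 48  ⟶  IIMI  (L0)  txn=BusUpgr  M[L0]=86
step 18: P2: load  L0  ⟶  IIMI  (L0)  txn=∅  M[L0]=86
step 19: P1: load  L0  ⟶  ISSI  (L0)  txn=BusRd+Flush  M[L0]=48
step 20: P3: load  L0  ⟶  ISSS  (L0)  txn=BusRd  M[L0]=48

invalidations = 2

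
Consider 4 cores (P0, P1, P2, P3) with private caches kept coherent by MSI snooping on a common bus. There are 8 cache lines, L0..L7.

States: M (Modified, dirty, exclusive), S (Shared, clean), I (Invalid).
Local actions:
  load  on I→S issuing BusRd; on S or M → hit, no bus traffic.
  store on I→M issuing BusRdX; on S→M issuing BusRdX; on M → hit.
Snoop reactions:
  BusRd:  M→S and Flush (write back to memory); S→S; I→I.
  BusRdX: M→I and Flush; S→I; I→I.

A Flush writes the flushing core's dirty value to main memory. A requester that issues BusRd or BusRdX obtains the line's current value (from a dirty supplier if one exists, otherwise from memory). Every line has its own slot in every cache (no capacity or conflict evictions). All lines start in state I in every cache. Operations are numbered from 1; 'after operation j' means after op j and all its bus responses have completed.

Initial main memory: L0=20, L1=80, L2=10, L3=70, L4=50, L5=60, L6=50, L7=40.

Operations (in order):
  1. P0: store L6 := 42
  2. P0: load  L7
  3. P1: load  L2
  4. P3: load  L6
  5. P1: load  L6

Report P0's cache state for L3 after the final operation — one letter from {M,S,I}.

1. P0: store L6 := 42  bus=[BusRdX]  L6: P0=M P1=I P2=I P3=I  mem[L6]=50
2. P0: load  L7  bus=[BusRd]  L7: P0=S P1=I P2=I P3=I  mem[L7]=40
3. P1: load  L2  bus=[BusRd]  L2: P0=I P1=S P2=I P3=I  mem[L2]=10
4. P3: load  L6  bus=[BusRd,Flush]  L6: P0=S P1=I P2=I P3=S  mem[L6]=42
5. P1: load  L6  bus=[BusRd]  L6: P0=S P1=S P2=I P3=S  mem[L6]=42

state = I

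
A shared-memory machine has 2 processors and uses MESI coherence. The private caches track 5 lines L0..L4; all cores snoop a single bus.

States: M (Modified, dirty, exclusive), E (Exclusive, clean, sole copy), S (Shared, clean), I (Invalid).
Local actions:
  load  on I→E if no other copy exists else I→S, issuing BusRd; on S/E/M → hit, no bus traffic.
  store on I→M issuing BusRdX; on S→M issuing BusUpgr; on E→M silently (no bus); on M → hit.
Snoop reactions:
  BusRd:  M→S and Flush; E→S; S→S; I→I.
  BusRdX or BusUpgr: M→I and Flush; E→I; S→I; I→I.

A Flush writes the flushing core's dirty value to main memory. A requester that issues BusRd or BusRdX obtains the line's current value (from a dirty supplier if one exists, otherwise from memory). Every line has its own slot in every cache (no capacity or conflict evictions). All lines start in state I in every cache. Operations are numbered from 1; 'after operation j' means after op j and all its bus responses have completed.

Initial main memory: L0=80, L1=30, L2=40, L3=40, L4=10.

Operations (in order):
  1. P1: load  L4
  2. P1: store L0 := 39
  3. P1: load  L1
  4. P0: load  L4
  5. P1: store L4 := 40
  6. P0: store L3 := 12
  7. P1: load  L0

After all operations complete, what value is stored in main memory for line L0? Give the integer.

1. P1: load  L4  bus=[BusRd]  L4: P0=I P1=E  mem[L4]=10
2. P1: store L0 := 39  bus=[BusRdX]  L0: P0=I P1=M  mem[L0]=80
3. P1: load  L1  bus=[BusRd]  L1: P0=I P1=E  mem[L1]=30
4. P0: load  L4  bus=[BusRd]  L4: P0=S P1=S  mem[L4]=10
5. P1: store L4 := 40  bus=[BusUpgr]  L4: P0=I P1=M  mem[L4]=10
6. P0: store L3 := 12  bus=[BusRdX]  L3: P0=M P1=I  mem[L3]=40
7. P1: load  L0  bus=[-]  L0: P0=I P1=M  mem[L0]=80

memory[L0] = 80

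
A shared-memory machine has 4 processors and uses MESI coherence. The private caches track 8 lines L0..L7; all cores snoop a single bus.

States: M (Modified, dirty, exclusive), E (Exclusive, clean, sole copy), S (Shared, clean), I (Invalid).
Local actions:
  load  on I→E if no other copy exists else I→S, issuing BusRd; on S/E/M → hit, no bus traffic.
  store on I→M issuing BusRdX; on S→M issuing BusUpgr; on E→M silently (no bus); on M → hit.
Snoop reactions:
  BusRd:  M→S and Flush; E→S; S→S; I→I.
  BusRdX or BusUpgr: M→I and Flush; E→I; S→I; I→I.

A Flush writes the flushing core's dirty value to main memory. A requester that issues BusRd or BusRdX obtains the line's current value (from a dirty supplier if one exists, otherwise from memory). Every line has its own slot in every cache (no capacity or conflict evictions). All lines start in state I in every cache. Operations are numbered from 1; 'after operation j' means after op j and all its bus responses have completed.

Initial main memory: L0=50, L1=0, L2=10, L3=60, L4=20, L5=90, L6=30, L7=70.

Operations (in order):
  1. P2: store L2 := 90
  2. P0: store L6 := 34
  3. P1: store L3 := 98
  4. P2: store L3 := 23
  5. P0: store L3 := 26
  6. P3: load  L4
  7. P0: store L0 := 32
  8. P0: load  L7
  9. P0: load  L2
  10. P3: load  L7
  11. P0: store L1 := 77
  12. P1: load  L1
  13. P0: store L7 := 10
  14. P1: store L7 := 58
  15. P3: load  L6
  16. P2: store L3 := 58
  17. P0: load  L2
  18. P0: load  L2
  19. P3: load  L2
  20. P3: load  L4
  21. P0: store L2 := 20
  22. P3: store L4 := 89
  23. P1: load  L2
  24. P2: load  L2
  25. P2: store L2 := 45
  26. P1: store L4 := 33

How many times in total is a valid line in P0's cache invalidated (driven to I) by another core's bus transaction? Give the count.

invalidations = 3

  op1 P2: store L2 := 90 → I/I/M/I on L2; bus BusRdX; mem=10
  op2 P0: store L6 := 34 → M/I/I/I on L6; bus BusRdX; mem=30
  op3 P1: store L3 := 98 → I/M/I/I on L3; bus BusRdX; mem=60
  op4 P2: store L3 := 23 → I/I/M/I on L3; bus BusRdX Flush; mem=98
  op5 P0: store L3 := 26 → M/I/I/I on L3; bus BusRdX Flush; mem=23
  op6 P3: load  L4 → I/I/I/E on L4; bus BusRd; mem=20
  op7 P0: store L0 := 32 → M/I/I/I on L0; bus BusRdX; mem=50
  op8 P0: load  L7 → E/I/I/I on L7; bus BusRd; mem=70
  op9 P0: load  L2 → S/I/S/I on L2; bus BusRd Flush; mem=90
  op10 P3: load  L7 → S/I/I/S on L7; bus BusRd; mem=70
  op11 P0: store L1 := 77 → M/I/I/I on L1; bus BusRdX; mem=0
  op12 P1: load  L1 → S/S/I/I on L1; bus BusRd Flush; mem=77
  op13 P0: store L7 := 10 → M/I/I/I on L7; bus BusUpgr; mem=70
  op14 P1: store L7 := 58 → I/M/I/I on L7; bus BusRdX Flush; mem=10
  op15 P3: load  L6 → S/I/I/S on L6; bus BusRd Flush; mem=34
  op16 P2: store L3 := 58 → I/I/M/I on L3; bus BusRdX Flush; mem=26
  op17 P0: load  L2 → S/I/S/I on L2; bus (none); mem=90
  op18 P0: load  L2 → S/I/S/I on L2; bus (none); mem=90
  op19 P3: load  L2 → S/I/S/S on L2; bus BusRd; mem=90
  op20 P3: load  L4 → I/I/I/E on L4; bus (none); mem=20
  op21 P0: store L2 := 20 → M/I/I/I on L2; bus BusUpgr; mem=90
  op22 P3: store L4 := 89 → I/I/I/M on L4; bus (none); mem=20
  op23 P1: load  L2 → S/S/I/I on L2; bus BusRd Flush; mem=20
  op24 P2: load  L2 → S/S/S/I on L2; bus BusRd; mem=20
  op25 P2: store L2 := 45 → I/I/M/I on L2; bus BusUpgr; mem=20
  op26 P1: store L4 := 33 → I/M/I/I on L4; bus BusRdX Flush; mem=89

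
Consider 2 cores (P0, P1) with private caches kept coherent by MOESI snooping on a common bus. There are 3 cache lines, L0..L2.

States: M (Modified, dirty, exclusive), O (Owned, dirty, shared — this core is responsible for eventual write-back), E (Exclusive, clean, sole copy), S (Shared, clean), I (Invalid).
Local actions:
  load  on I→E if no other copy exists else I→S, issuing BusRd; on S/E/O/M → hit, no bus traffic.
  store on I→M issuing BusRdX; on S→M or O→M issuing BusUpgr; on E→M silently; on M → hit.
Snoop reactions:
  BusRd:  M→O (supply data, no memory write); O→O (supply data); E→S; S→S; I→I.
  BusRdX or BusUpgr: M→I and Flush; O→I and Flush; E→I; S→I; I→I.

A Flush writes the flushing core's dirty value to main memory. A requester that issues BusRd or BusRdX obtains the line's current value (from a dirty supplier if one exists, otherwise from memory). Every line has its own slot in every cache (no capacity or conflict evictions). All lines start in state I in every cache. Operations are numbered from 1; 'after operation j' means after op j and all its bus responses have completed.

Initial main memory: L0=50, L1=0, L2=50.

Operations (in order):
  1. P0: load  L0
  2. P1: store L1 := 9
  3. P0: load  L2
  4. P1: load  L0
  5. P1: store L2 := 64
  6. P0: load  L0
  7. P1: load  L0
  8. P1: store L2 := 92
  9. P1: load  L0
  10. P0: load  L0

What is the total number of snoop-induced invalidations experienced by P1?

invalidations = 0

step 1: P0: load  L0  ⟶  EI  (L0)  txn=BusRd  M[L0]=50
step 2: P1: store L1 := 9  ⟶  IM  (L1)  txn=BusRdX  M[L1]=0
step 3: P0: load  L2  ⟶  EI  (L2)  txn=BusRd  M[L2]=50
step 4: P1: load  L0  ⟶  SS  (L0)  txn=BusRd  M[L0]=50
step 5: P1: store L2 := 64  ⟶  IM  (L2)  txn=BusRdX  M[L2]=50
step 6: P0: load  L0  ⟶  SS  (L0)  txn=∅  M[L0]=50
step 7: P1: load  L0  ⟶  SS  (L0)  txn=∅  M[L0]=50
step 8: P1: store L2 := 92  ⟶  IM  (L2)  txn=∅  M[L2]=50
step 9: P1: load  L0  ⟶  SS  (L0)  txn=∅  M[L0]=50
step 10: P0: load  L0  ⟶  SS  (L0)  txn=∅  M[L0]=50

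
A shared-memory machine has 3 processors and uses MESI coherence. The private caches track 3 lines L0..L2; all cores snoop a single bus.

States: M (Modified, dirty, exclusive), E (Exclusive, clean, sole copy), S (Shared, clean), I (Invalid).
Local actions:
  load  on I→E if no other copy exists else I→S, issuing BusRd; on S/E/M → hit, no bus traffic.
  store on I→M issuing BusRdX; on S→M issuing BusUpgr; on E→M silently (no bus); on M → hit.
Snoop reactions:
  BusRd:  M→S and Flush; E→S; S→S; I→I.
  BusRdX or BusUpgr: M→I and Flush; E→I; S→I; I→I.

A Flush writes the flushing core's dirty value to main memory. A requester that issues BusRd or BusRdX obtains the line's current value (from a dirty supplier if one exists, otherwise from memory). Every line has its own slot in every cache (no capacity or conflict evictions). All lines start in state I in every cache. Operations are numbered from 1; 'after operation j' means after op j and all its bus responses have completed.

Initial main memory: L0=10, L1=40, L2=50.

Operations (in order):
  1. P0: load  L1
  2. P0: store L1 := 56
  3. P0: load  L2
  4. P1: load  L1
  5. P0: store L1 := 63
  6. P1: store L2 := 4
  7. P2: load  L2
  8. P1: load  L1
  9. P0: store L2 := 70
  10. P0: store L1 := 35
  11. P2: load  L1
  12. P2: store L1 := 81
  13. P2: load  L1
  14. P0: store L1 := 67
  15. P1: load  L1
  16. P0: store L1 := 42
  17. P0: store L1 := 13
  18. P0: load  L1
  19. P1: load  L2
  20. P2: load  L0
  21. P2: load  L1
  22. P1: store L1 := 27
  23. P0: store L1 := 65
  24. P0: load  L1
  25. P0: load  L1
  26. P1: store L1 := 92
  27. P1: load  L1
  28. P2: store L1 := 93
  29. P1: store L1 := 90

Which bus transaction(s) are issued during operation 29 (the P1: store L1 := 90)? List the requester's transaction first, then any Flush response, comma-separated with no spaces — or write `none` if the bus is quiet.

bus = BusRdX,Flush

[1] P0: load  L1 | P0:E(40), P1:I, P2:I | bus: BusRd
[2] P0: store L1 := 56 | P0:M(56), P1:I, P2:I | bus: none
[3] P0: load  L2 | P0:E(50), P1:I, P2:I | bus: BusRd
[4] P1: load  L1 | P0:S(56), P1:S(56), P2:I | bus: BusRd,Flush
[5] P0: store L1 := 63 | P0:M(63), P1:I, P2:I | bus: BusUpgr
[6] P1: store L2 := 4 | P0:I, P1:M(4), P2:I | bus: BusRdX
[7] P2: load  L2 | P0:I, P1:S(4), P2:S(4) | bus: BusRd,Flush
[8] P1: load  L1 | P0:S(63), P1:S(63), P2:I | bus: BusRd,Flush
[9] P0: store L2 := 70 | P0:M(70), P1:I, P2:I | bus: BusRdX
[10] P0: store L1 := 35 | P0:M(35), P1:I, P2:I | bus: BusUpgr
[11] P2: load  L1 | P0:S(35), P1:I, P2:S(35) | bus: BusRd,Flush
[12] P2: store L1 := 81 | P0:I, P1:I, P2:M(81) | bus: BusUpgr
[13] P2: load  L1 | P0:I, P1:I, P2:M(81) | bus: none
[14] P0: store L1 := 67 | P0:M(67), P1:I, P2:I | bus: BusRdX,Flush
[15] P1: load  L1 | P0:S(67), P1:S(67), P2:I | bus: BusRd,Flush
[16] P0: store L1 := 42 | P0:M(42), P1:I, P2:I | bus: BusUpgr
[17] P0: store L1 := 13 | P0:M(13), P1:I, P2:I | bus: none
[18] P0: load  L1 | P0:M(13), P1:I, P2:I | bus: none
[19] P1: load  L2 | P0:S(70), P1:S(70), P2:I | bus: BusRd,Flush
[20] P2: load  L0 | P0:I, P1:I, P2:E(10) | bus: BusRd
[21] P2: load  L1 | P0:S(13), P1:I, P2:S(13) | bus: BusRd,Flush
[22] P1: store L1 := 27 | P0:I, P1:M(27), P2:I | bus: BusRdX
[23] P0: store L1 := 65 | P0:M(65), P1:I, P2:I | bus: BusRdX,Flush
[24] P0: load  L1 | P0:M(65), P1:I, P2:I | bus: none
[25] P0: load  L1 | P0:M(65), P1:I, P2:I | bus: none
[26] P1: store L1 := 92 | P0:I, P1:M(92), P2:I | bus: BusRdX,Flush
[27] P1: load  L1 | P0:I, P1:M(92), P2:I | bus: none
[28] P2: store L1 := 93 | P0:I, P1:I, P2:M(93) | bus: BusRdX,Flush
[29] P1: store L1 := 90 | P0:I, P1:M(90), P2:I | bus: BusRdX,Flush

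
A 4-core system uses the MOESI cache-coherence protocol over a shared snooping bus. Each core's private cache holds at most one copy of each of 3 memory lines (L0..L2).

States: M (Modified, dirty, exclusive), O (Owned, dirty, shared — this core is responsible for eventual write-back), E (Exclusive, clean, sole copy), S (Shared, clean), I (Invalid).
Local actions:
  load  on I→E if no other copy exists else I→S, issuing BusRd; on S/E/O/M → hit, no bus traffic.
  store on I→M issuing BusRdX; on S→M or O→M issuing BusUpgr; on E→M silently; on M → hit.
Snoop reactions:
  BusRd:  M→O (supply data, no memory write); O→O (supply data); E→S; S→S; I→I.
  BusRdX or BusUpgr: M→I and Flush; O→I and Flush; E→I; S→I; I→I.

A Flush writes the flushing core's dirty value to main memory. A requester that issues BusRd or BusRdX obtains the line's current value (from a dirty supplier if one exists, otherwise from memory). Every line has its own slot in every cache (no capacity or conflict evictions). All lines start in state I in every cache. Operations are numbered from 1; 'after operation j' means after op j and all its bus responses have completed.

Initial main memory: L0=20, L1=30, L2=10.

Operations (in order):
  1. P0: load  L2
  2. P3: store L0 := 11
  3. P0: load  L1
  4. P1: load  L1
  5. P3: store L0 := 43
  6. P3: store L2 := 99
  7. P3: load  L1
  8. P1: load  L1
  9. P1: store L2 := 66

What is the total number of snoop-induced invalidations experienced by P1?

step 1: P0: load  L2  ⟶  EIII  (L2)  txn=BusRd  M[L2]=10
step 2: P3: store L0 := 11  ⟶  IIIM  (L0)  txn=BusRdX  M[L0]=20
step 3: P0: load  L1  ⟶  EIII  (L1)  txn=BusRd  M[L1]=30
step 4: P1: load  L1  ⟶  SSII  (L1)  txn=BusRd  M[L1]=30
step 5: P3: store L0 := 43  ⟶  IIIM  (L0)  txn=∅  M[L0]=20
step 6: P3: store L2 := 99  ⟶  IIIM  (L2)  txn=BusRdX  M[L2]=10
step 7: P3: load  L1  ⟶  SSIS  (L1)  txn=BusRd  M[L1]=30
step 8: P1: load  L1  ⟶  SSIS  (L1)  txn=∅  M[L1]=30
step 9: P1: store L2 := 66  ⟶  IMII  (L2)  txn=BusRdX+Flush  M[L2]=99

invalidations = 0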